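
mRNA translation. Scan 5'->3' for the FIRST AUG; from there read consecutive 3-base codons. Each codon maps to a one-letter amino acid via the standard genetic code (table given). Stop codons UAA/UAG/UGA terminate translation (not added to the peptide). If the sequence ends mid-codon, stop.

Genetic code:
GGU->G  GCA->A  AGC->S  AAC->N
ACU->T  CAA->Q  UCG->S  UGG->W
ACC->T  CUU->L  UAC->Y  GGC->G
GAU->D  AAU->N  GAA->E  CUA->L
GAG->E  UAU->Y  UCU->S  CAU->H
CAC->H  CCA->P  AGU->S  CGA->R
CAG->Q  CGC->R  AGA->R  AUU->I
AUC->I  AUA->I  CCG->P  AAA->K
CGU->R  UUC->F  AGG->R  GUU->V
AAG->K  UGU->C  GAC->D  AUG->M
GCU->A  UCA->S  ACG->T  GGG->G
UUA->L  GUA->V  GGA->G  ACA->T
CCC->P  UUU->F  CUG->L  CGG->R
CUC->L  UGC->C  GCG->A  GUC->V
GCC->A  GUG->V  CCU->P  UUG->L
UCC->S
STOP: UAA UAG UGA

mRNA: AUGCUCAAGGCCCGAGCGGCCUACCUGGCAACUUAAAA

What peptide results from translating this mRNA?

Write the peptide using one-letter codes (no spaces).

start AUG at pos 0
pos 0: AUG -> M; peptide=M
pos 3: CUC -> L; peptide=ML
pos 6: AAG -> K; peptide=MLK
pos 9: GCC -> A; peptide=MLKA
pos 12: CGA -> R; peptide=MLKAR
pos 15: GCG -> A; peptide=MLKARA
pos 18: GCC -> A; peptide=MLKARAA
pos 21: UAC -> Y; peptide=MLKARAAY
pos 24: CUG -> L; peptide=MLKARAAYL
pos 27: GCA -> A; peptide=MLKARAAYLA
pos 30: ACU -> T; peptide=MLKARAAYLAT
pos 33: UAA -> STOP

Answer: MLKARAAYLAT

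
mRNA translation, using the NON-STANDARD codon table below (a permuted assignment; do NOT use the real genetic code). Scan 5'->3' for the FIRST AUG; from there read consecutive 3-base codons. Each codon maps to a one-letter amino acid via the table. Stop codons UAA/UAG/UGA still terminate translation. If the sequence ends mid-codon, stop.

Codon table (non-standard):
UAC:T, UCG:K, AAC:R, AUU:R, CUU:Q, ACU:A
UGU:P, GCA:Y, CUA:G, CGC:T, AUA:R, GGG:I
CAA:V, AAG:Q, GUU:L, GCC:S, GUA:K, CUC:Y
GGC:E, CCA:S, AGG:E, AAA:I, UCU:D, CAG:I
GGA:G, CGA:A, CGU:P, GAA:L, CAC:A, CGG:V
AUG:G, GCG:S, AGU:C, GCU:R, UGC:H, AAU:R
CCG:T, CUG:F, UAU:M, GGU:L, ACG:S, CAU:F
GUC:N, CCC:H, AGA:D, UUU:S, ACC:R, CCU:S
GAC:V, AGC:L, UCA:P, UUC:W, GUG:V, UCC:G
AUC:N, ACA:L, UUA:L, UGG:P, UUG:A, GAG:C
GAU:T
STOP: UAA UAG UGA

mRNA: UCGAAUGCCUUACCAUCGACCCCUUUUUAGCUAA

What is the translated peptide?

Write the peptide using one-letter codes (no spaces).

Answer: GSTFAHQSL

Derivation:
start AUG at pos 4
pos 4: AUG -> G; peptide=G
pos 7: CCU -> S; peptide=GS
pos 10: UAC -> T; peptide=GST
pos 13: CAU -> F; peptide=GSTF
pos 16: CGA -> A; peptide=GSTFA
pos 19: CCC -> H; peptide=GSTFAH
pos 22: CUU -> Q; peptide=GSTFAHQ
pos 25: UUU -> S; peptide=GSTFAHQS
pos 28: AGC -> L; peptide=GSTFAHQSL
pos 31: UAA -> STOP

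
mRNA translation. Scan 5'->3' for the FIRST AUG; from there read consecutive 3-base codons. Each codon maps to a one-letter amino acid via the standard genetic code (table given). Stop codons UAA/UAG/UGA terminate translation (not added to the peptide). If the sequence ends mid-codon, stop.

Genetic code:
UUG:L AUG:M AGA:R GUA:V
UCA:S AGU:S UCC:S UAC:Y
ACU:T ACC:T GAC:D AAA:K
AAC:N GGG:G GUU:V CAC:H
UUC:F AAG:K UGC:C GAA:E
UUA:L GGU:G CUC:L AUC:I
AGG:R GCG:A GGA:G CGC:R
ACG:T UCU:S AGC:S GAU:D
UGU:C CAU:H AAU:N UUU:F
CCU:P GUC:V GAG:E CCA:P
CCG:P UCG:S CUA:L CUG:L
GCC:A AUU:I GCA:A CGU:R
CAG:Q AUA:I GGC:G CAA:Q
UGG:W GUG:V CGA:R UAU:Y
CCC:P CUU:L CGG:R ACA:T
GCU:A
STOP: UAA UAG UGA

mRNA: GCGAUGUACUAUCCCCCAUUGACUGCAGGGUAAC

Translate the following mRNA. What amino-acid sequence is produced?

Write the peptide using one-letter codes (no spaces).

start AUG at pos 3
pos 3: AUG -> M; peptide=M
pos 6: UAC -> Y; peptide=MY
pos 9: UAU -> Y; peptide=MYY
pos 12: CCC -> P; peptide=MYYP
pos 15: CCA -> P; peptide=MYYPP
pos 18: UUG -> L; peptide=MYYPPL
pos 21: ACU -> T; peptide=MYYPPLT
pos 24: GCA -> A; peptide=MYYPPLTA
pos 27: GGG -> G; peptide=MYYPPLTAG
pos 30: UAA -> STOP

Answer: MYYPPLTAG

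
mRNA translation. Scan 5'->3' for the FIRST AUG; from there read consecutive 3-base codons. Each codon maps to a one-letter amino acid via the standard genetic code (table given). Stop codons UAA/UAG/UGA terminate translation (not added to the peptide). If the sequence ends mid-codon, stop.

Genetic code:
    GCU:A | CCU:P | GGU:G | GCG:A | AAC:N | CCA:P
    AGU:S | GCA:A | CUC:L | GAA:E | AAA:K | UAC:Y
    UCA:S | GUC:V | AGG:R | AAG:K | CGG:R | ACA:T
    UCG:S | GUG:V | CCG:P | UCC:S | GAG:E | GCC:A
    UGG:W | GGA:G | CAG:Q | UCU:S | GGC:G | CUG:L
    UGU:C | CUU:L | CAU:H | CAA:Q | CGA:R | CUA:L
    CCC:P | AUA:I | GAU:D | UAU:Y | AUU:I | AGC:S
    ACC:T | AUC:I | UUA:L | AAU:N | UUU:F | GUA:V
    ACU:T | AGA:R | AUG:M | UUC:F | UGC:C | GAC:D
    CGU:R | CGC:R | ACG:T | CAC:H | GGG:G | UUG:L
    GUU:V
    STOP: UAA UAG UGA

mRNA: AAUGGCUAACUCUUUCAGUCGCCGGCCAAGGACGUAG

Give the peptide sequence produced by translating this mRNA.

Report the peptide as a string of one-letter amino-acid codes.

start AUG at pos 1
pos 1: AUG -> M; peptide=M
pos 4: GCU -> A; peptide=MA
pos 7: AAC -> N; peptide=MAN
pos 10: UCU -> S; peptide=MANS
pos 13: UUC -> F; peptide=MANSF
pos 16: AGU -> S; peptide=MANSFS
pos 19: CGC -> R; peptide=MANSFSR
pos 22: CGG -> R; peptide=MANSFSRR
pos 25: CCA -> P; peptide=MANSFSRRP
pos 28: AGG -> R; peptide=MANSFSRRPR
pos 31: ACG -> T; peptide=MANSFSRRPRT
pos 34: UAG -> STOP

Answer: MANSFSRRPRT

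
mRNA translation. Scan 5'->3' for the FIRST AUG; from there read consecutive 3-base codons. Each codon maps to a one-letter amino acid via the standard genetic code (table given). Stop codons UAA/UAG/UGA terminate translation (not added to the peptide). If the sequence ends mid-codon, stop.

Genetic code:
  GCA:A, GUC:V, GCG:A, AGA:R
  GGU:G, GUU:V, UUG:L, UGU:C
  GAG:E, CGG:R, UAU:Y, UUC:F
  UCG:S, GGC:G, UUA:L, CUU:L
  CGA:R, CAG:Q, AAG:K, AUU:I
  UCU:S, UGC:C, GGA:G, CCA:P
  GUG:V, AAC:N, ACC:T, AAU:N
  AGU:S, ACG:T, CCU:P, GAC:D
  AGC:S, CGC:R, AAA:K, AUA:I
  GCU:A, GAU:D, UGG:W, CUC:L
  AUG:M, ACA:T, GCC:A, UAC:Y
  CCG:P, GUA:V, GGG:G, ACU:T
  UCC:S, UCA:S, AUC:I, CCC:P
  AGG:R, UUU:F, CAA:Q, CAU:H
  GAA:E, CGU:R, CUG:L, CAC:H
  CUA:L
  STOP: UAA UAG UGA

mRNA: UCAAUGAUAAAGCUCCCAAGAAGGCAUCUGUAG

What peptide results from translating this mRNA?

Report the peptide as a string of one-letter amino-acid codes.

start AUG at pos 3
pos 3: AUG -> M; peptide=M
pos 6: AUA -> I; peptide=MI
pos 9: AAG -> K; peptide=MIK
pos 12: CUC -> L; peptide=MIKL
pos 15: CCA -> P; peptide=MIKLP
pos 18: AGA -> R; peptide=MIKLPR
pos 21: AGG -> R; peptide=MIKLPRR
pos 24: CAU -> H; peptide=MIKLPRRH
pos 27: CUG -> L; peptide=MIKLPRRHL
pos 30: UAG -> STOP

Answer: MIKLPRRHL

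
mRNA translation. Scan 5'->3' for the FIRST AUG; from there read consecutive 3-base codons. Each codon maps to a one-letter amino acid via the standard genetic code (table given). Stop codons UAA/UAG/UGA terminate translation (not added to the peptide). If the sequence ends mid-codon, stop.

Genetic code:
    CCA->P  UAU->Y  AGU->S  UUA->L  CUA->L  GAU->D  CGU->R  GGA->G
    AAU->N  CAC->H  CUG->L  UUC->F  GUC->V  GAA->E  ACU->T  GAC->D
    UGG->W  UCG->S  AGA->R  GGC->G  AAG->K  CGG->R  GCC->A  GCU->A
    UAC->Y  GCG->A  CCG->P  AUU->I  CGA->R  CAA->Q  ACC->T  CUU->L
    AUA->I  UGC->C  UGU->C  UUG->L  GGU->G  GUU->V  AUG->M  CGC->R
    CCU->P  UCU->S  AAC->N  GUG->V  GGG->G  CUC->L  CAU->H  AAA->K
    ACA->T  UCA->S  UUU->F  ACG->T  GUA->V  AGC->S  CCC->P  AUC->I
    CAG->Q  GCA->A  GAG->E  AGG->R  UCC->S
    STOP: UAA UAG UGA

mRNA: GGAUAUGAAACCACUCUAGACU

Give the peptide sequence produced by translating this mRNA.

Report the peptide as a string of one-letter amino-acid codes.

start AUG at pos 4
pos 4: AUG -> M; peptide=M
pos 7: AAA -> K; peptide=MK
pos 10: CCA -> P; peptide=MKP
pos 13: CUC -> L; peptide=MKPL
pos 16: UAG -> STOP

Answer: MKPL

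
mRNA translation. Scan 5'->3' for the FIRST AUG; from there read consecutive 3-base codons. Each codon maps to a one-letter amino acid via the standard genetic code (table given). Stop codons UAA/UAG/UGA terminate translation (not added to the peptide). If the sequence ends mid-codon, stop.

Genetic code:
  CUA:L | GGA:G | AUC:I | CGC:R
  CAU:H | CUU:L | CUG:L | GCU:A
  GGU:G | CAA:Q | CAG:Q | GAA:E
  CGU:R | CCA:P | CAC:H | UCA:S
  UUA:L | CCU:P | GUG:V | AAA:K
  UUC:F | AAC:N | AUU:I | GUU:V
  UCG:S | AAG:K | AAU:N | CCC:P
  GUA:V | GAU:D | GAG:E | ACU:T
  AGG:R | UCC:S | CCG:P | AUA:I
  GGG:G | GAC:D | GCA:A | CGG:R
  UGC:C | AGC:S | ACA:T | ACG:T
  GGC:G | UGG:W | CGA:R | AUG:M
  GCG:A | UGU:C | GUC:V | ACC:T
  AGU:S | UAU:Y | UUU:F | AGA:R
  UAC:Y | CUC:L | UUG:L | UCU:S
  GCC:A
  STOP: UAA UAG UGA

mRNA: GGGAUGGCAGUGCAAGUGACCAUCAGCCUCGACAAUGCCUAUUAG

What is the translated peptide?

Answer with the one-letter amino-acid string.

Answer: MAVQVTISLDNAY

Derivation:
start AUG at pos 3
pos 3: AUG -> M; peptide=M
pos 6: GCA -> A; peptide=MA
pos 9: GUG -> V; peptide=MAV
pos 12: CAA -> Q; peptide=MAVQ
pos 15: GUG -> V; peptide=MAVQV
pos 18: ACC -> T; peptide=MAVQVT
pos 21: AUC -> I; peptide=MAVQVTI
pos 24: AGC -> S; peptide=MAVQVTIS
pos 27: CUC -> L; peptide=MAVQVTISL
pos 30: GAC -> D; peptide=MAVQVTISLD
pos 33: AAU -> N; peptide=MAVQVTISLDN
pos 36: GCC -> A; peptide=MAVQVTISLDNA
pos 39: UAU -> Y; peptide=MAVQVTISLDNAY
pos 42: UAG -> STOP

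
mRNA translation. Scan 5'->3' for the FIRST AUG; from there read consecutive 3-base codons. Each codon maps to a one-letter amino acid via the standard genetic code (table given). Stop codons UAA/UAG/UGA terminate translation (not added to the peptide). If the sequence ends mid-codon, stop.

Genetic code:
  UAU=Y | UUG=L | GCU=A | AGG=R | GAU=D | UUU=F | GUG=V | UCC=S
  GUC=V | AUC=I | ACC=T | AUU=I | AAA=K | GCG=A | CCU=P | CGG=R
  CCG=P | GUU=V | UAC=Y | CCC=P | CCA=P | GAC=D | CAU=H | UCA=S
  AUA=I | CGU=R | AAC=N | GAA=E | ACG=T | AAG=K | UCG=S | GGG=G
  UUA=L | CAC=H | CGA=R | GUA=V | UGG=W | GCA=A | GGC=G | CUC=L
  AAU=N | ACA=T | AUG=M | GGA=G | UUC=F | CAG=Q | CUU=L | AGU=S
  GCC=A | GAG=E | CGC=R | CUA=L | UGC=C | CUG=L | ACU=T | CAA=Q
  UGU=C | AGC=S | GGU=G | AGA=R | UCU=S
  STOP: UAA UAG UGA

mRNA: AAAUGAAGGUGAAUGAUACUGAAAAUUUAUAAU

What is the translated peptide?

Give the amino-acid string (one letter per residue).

start AUG at pos 2
pos 2: AUG -> M; peptide=M
pos 5: AAG -> K; peptide=MK
pos 8: GUG -> V; peptide=MKV
pos 11: AAU -> N; peptide=MKVN
pos 14: GAU -> D; peptide=MKVND
pos 17: ACU -> T; peptide=MKVNDT
pos 20: GAA -> E; peptide=MKVNDTE
pos 23: AAU -> N; peptide=MKVNDTEN
pos 26: UUA -> L; peptide=MKVNDTENL
pos 29: UAA -> STOP

Answer: MKVNDTENL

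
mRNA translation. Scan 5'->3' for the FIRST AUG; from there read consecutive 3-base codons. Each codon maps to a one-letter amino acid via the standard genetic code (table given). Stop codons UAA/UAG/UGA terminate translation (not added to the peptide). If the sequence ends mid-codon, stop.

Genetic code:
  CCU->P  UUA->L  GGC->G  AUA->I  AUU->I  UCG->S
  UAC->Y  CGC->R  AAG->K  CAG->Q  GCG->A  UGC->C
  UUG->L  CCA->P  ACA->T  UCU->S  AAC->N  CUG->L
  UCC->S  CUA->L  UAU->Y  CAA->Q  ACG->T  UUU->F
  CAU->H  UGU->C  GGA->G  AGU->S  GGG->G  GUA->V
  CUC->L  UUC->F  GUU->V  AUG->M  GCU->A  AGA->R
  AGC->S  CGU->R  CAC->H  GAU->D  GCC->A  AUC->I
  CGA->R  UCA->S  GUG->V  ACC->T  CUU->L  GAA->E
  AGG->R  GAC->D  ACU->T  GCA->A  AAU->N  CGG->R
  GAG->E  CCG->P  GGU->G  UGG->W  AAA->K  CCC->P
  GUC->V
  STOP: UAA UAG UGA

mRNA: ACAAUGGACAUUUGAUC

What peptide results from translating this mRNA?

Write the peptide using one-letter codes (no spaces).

Answer: MDI

Derivation:
start AUG at pos 3
pos 3: AUG -> M; peptide=M
pos 6: GAC -> D; peptide=MD
pos 9: AUU -> I; peptide=MDI
pos 12: UGA -> STOP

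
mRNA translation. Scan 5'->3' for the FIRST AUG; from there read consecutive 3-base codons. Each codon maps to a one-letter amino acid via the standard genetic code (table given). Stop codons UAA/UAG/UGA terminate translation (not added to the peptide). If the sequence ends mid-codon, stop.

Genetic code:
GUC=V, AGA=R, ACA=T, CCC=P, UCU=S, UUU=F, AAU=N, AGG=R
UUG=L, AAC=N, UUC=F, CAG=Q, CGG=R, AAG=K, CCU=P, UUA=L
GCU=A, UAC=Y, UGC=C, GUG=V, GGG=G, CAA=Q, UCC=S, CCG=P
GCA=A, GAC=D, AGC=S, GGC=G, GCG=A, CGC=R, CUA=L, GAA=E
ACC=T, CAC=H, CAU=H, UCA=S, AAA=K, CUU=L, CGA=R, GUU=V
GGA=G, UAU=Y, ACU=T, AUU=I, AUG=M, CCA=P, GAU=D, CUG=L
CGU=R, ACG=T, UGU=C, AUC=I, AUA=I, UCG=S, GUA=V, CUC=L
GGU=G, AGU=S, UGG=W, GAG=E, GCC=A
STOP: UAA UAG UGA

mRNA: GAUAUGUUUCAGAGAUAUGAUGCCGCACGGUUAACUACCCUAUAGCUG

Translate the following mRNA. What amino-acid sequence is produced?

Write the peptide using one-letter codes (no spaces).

Answer: MFQRYDAARLTTL

Derivation:
start AUG at pos 3
pos 3: AUG -> M; peptide=M
pos 6: UUU -> F; peptide=MF
pos 9: CAG -> Q; peptide=MFQ
pos 12: AGA -> R; peptide=MFQR
pos 15: UAU -> Y; peptide=MFQRY
pos 18: GAU -> D; peptide=MFQRYD
pos 21: GCC -> A; peptide=MFQRYDA
pos 24: GCA -> A; peptide=MFQRYDAA
pos 27: CGG -> R; peptide=MFQRYDAAR
pos 30: UUA -> L; peptide=MFQRYDAARL
pos 33: ACU -> T; peptide=MFQRYDAARLT
pos 36: ACC -> T; peptide=MFQRYDAARLTT
pos 39: CUA -> L; peptide=MFQRYDAARLTTL
pos 42: UAG -> STOP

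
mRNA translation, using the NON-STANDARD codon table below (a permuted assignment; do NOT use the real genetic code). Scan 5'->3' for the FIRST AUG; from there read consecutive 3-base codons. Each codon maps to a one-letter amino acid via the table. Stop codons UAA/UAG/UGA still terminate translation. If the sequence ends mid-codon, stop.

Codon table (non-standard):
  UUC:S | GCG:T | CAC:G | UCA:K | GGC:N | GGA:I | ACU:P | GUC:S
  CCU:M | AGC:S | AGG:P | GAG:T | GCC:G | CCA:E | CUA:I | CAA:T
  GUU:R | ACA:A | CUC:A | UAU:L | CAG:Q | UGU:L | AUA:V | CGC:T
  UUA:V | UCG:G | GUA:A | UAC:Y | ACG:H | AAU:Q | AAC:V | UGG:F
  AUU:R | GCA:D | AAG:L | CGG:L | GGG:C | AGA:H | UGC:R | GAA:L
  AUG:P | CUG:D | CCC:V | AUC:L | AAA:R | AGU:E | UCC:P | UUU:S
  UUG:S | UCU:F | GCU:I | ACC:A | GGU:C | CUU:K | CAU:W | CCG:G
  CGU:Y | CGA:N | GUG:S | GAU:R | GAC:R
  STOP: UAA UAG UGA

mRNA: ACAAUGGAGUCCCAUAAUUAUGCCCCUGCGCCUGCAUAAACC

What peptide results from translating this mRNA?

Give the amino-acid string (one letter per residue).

start AUG at pos 3
pos 3: AUG -> P; peptide=P
pos 6: GAG -> T; peptide=PT
pos 9: UCC -> P; peptide=PTP
pos 12: CAU -> W; peptide=PTPW
pos 15: AAU -> Q; peptide=PTPWQ
pos 18: UAU -> L; peptide=PTPWQL
pos 21: GCC -> G; peptide=PTPWQLG
pos 24: CCU -> M; peptide=PTPWQLGM
pos 27: GCG -> T; peptide=PTPWQLGMT
pos 30: CCU -> M; peptide=PTPWQLGMTM
pos 33: GCA -> D; peptide=PTPWQLGMTMD
pos 36: UAA -> STOP

Answer: PTPWQLGMTMD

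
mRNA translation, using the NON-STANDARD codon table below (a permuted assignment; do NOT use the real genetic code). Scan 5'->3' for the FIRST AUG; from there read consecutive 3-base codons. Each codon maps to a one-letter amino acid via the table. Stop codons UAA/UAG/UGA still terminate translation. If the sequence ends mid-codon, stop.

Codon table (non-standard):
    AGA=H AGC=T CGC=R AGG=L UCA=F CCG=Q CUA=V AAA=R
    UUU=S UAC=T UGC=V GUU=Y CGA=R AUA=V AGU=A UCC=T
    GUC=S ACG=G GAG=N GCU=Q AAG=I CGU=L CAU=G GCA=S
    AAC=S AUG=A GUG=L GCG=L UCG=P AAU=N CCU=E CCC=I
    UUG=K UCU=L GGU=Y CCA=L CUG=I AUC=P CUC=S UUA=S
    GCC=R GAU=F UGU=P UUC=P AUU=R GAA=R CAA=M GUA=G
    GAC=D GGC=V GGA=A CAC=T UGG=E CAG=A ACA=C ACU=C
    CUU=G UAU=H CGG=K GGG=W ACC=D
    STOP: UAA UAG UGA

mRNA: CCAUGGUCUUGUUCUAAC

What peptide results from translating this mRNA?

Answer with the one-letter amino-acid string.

Answer: ASKP

Derivation:
start AUG at pos 2
pos 2: AUG -> A; peptide=A
pos 5: GUC -> S; peptide=AS
pos 8: UUG -> K; peptide=ASK
pos 11: UUC -> P; peptide=ASKP
pos 14: UAA -> STOP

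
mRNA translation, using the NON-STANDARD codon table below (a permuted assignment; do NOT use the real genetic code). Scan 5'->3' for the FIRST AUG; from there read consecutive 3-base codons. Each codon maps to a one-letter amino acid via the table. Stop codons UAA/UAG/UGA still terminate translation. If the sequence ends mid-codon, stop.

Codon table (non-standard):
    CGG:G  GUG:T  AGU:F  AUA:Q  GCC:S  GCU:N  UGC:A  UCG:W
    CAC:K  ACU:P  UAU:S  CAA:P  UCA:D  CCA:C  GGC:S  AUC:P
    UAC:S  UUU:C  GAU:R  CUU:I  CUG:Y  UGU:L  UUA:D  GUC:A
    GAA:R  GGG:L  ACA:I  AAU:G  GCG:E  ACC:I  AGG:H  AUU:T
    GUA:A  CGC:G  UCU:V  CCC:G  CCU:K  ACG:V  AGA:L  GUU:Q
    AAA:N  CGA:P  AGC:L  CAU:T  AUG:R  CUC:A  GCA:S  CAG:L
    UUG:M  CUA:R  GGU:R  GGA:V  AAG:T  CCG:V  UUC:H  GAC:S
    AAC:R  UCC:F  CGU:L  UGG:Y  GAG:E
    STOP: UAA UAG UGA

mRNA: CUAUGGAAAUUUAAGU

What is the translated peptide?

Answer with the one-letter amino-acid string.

Answer: RRT

Derivation:
start AUG at pos 2
pos 2: AUG -> R; peptide=R
pos 5: GAA -> R; peptide=RR
pos 8: AUU -> T; peptide=RRT
pos 11: UAA -> STOP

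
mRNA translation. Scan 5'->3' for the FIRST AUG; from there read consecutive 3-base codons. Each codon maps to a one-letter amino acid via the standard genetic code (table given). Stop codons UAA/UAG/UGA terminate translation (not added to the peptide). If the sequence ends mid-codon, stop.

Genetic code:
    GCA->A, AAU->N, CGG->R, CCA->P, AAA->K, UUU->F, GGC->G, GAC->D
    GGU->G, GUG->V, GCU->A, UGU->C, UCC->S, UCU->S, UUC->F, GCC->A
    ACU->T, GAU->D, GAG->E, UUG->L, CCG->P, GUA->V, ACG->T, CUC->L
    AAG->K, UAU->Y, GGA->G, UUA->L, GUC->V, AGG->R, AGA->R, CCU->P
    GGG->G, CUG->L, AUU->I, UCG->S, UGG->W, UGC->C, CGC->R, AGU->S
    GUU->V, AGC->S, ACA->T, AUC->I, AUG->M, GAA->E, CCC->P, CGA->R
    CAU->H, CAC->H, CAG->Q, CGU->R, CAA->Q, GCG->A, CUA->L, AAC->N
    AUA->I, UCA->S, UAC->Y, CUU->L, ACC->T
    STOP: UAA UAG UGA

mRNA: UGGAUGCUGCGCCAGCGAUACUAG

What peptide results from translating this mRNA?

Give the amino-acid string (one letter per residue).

Answer: MLRQRY

Derivation:
start AUG at pos 3
pos 3: AUG -> M; peptide=M
pos 6: CUG -> L; peptide=ML
pos 9: CGC -> R; peptide=MLR
pos 12: CAG -> Q; peptide=MLRQ
pos 15: CGA -> R; peptide=MLRQR
pos 18: UAC -> Y; peptide=MLRQRY
pos 21: UAG -> STOP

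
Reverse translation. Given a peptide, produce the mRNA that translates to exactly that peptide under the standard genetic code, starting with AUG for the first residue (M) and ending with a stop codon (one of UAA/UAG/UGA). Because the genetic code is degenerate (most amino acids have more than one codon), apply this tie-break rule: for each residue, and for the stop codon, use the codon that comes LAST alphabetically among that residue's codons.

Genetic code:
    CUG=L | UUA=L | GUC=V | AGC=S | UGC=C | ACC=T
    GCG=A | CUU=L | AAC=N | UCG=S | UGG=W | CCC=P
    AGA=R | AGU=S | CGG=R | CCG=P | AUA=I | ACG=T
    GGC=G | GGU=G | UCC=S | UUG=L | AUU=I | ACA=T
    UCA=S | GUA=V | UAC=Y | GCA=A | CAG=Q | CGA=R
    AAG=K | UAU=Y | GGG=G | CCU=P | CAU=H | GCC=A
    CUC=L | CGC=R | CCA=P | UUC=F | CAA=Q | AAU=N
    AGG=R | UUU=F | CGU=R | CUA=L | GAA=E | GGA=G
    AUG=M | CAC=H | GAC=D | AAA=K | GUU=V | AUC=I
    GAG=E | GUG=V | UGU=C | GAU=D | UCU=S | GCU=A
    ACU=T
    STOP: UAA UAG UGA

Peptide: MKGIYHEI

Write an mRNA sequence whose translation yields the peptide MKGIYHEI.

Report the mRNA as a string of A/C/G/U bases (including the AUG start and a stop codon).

residue 1: M -> AUG (start codon)
residue 2: K codons sorted = AAA,AAG -> pick last = AAG
residue 3: G codons sorted = GGA,GGC,GGG,GGU -> pick last = GGU
residue 4: I codons sorted = AUA,AUC,AUU -> pick last = AUU
residue 5: Y codons sorted = UAC,UAU -> pick last = UAU
residue 6: H codons sorted = CAC,CAU -> pick last = CAU
residue 7: E codons sorted = GAA,GAG -> pick last = GAG
residue 8: I codons sorted = AUA,AUC,AUU -> pick last = AUU
terminator: stop codons sorted = UAA,UAG,UGA -> pick last = UGA

Answer: mRNA: AUGAAGGGUAUUUAUCAUGAGAUUUGA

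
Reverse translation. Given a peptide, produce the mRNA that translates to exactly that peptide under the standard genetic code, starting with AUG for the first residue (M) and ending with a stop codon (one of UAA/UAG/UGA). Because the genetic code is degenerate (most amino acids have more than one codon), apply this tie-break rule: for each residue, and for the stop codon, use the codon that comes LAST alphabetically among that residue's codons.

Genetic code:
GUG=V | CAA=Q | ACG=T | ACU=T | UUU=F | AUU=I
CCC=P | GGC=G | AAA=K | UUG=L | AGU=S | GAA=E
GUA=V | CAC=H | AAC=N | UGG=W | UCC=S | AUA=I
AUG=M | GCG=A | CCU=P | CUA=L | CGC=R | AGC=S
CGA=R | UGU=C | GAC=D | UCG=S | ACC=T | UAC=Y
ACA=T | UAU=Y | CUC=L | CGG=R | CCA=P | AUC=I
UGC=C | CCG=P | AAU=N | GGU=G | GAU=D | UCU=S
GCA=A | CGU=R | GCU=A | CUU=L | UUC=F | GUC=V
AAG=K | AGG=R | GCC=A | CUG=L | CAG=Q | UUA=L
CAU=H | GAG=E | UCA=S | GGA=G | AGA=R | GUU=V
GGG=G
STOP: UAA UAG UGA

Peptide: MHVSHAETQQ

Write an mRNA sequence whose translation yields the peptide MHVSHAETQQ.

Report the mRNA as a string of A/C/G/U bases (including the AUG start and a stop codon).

Answer: mRNA: AUGCAUGUUUCUCAUGCUGAGACUCAGCAGUGA

Derivation:
residue 1: M -> AUG (start codon)
residue 2: H codons sorted = CAC,CAU -> pick last = CAU
residue 3: V codons sorted = GUA,GUC,GUG,GUU -> pick last = GUU
residue 4: S codons sorted = AGC,AGU,UCA,UCC,UCG,UCU -> pick last = UCU
residue 5: H codons sorted = CAC,CAU -> pick last = CAU
residue 6: A codons sorted = GCA,GCC,GCG,GCU -> pick last = GCU
residue 7: E codons sorted = GAA,GAG -> pick last = GAG
residue 8: T codons sorted = ACA,ACC,ACG,ACU -> pick last = ACU
residue 9: Q codons sorted = CAA,CAG -> pick last = CAG
residue 10: Q codons sorted = CAA,CAG -> pick last = CAG
terminator: stop codons sorted = UAA,UAG,UGA -> pick last = UGA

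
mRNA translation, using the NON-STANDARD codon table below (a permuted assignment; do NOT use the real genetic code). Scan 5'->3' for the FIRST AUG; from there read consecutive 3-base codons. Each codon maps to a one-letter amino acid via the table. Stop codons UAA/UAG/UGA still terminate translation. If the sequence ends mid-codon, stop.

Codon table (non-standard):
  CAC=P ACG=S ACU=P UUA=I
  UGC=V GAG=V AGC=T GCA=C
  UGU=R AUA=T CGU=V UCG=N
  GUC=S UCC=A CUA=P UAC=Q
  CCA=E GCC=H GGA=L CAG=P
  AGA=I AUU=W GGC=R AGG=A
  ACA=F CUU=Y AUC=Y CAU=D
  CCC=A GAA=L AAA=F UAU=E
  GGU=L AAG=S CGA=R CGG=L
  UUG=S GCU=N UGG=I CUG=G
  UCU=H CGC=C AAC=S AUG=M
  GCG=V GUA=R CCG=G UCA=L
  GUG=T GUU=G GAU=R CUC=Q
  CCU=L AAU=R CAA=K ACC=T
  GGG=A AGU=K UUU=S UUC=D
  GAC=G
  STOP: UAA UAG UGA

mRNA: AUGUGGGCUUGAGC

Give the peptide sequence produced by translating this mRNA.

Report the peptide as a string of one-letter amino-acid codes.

Answer: MIN

Derivation:
start AUG at pos 0
pos 0: AUG -> M; peptide=M
pos 3: UGG -> I; peptide=MI
pos 6: GCU -> N; peptide=MIN
pos 9: UGA -> STOP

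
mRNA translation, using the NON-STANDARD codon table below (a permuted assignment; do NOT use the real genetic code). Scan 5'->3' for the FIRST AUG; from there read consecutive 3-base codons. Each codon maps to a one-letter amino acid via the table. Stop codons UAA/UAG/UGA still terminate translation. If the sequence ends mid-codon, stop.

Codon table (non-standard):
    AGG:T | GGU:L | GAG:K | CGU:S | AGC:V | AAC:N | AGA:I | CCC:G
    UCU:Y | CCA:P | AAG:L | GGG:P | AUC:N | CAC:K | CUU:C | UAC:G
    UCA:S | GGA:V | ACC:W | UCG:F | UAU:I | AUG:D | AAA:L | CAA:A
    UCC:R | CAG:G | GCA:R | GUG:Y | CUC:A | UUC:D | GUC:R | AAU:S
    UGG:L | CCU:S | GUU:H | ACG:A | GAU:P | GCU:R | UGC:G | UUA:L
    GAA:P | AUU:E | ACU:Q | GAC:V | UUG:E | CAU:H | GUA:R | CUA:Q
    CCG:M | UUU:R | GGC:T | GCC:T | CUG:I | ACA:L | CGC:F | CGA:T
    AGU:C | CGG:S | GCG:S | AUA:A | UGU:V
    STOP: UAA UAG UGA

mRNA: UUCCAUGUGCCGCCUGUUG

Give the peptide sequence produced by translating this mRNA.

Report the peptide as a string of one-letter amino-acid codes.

Answer: DGFIE

Derivation:
start AUG at pos 4
pos 4: AUG -> D; peptide=D
pos 7: UGC -> G; peptide=DG
pos 10: CGC -> F; peptide=DGF
pos 13: CUG -> I; peptide=DGFI
pos 16: UUG -> E; peptide=DGFIE
pos 19: only 0 nt remain (<3), stop (end of mRNA)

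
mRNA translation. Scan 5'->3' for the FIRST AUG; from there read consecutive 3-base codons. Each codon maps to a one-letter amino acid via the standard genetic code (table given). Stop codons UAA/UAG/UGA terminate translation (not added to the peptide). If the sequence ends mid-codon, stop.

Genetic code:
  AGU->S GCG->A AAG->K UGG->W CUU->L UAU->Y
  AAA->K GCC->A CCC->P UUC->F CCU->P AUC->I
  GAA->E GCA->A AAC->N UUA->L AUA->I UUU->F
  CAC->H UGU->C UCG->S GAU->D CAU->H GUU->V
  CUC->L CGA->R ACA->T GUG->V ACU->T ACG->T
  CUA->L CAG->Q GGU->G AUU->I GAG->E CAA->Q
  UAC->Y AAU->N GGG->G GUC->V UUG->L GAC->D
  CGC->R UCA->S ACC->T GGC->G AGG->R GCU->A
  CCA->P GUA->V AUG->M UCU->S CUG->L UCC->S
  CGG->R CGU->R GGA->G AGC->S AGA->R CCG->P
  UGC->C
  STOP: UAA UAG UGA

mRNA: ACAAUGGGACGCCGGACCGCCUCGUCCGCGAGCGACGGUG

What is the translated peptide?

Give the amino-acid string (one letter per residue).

Answer: MGRRTASSASDG

Derivation:
start AUG at pos 3
pos 3: AUG -> M; peptide=M
pos 6: GGA -> G; peptide=MG
pos 9: CGC -> R; peptide=MGR
pos 12: CGG -> R; peptide=MGRR
pos 15: ACC -> T; peptide=MGRRT
pos 18: GCC -> A; peptide=MGRRTA
pos 21: UCG -> S; peptide=MGRRTAS
pos 24: UCC -> S; peptide=MGRRTASS
pos 27: GCG -> A; peptide=MGRRTASSA
pos 30: AGC -> S; peptide=MGRRTASSAS
pos 33: GAC -> D; peptide=MGRRTASSASD
pos 36: GGU -> G; peptide=MGRRTASSASDG
pos 39: only 1 nt remain (<3), stop (end of mRNA)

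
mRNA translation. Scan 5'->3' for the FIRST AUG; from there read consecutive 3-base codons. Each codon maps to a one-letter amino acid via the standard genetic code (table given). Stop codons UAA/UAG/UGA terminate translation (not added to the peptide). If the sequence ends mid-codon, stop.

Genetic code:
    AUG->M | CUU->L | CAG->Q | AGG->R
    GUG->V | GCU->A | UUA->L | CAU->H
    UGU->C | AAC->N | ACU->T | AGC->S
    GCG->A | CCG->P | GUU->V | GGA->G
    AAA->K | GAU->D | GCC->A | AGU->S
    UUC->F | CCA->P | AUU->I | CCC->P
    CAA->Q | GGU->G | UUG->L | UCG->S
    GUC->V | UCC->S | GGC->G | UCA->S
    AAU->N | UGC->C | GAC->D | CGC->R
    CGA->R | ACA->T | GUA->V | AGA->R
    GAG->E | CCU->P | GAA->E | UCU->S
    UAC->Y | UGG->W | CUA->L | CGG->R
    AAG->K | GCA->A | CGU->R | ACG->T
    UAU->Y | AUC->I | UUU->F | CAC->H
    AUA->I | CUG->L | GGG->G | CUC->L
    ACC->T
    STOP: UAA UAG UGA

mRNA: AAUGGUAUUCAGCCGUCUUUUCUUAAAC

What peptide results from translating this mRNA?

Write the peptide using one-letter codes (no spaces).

start AUG at pos 1
pos 1: AUG -> M; peptide=M
pos 4: GUA -> V; peptide=MV
pos 7: UUC -> F; peptide=MVF
pos 10: AGC -> S; peptide=MVFS
pos 13: CGU -> R; peptide=MVFSR
pos 16: CUU -> L; peptide=MVFSRL
pos 19: UUC -> F; peptide=MVFSRLF
pos 22: UUA -> L; peptide=MVFSRLFL
pos 25: AAC -> N; peptide=MVFSRLFLN
pos 28: only 0 nt remain (<3), stop (end of mRNA)

Answer: MVFSRLFLN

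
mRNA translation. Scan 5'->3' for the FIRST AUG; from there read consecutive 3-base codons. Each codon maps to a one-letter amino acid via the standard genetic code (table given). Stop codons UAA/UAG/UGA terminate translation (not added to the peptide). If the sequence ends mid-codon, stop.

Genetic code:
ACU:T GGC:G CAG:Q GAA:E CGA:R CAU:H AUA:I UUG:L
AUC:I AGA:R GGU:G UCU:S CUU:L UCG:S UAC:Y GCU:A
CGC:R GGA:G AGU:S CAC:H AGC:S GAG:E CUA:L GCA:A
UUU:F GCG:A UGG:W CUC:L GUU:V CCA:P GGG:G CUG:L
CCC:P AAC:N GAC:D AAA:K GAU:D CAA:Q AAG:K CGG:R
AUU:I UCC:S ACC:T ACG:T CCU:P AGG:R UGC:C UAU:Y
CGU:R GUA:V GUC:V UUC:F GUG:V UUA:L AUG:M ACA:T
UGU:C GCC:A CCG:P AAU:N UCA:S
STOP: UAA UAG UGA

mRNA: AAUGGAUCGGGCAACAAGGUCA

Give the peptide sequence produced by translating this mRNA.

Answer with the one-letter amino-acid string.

start AUG at pos 1
pos 1: AUG -> M; peptide=M
pos 4: GAU -> D; peptide=MD
pos 7: CGG -> R; peptide=MDR
pos 10: GCA -> A; peptide=MDRA
pos 13: ACA -> T; peptide=MDRAT
pos 16: AGG -> R; peptide=MDRATR
pos 19: UCA -> S; peptide=MDRATRS
pos 22: only 0 nt remain (<3), stop (end of mRNA)

Answer: MDRATRS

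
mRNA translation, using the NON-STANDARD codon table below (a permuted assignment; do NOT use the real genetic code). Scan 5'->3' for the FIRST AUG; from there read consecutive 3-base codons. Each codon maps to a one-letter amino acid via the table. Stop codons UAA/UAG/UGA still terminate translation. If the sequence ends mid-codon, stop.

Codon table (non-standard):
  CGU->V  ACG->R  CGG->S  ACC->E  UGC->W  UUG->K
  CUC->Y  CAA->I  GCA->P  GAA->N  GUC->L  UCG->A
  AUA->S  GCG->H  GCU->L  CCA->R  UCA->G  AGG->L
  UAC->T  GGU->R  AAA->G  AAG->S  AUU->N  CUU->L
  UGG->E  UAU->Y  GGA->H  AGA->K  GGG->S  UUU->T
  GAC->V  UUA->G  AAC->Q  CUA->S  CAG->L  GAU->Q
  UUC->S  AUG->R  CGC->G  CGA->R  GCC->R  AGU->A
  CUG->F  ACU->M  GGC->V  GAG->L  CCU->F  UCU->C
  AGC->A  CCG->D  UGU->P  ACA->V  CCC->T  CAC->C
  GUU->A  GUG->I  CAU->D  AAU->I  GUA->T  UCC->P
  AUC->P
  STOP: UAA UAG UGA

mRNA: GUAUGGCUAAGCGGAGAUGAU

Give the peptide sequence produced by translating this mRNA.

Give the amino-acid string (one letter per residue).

Answer: RLSSK

Derivation:
start AUG at pos 2
pos 2: AUG -> R; peptide=R
pos 5: GCU -> L; peptide=RL
pos 8: AAG -> S; peptide=RLS
pos 11: CGG -> S; peptide=RLSS
pos 14: AGA -> K; peptide=RLSSK
pos 17: UGA -> STOP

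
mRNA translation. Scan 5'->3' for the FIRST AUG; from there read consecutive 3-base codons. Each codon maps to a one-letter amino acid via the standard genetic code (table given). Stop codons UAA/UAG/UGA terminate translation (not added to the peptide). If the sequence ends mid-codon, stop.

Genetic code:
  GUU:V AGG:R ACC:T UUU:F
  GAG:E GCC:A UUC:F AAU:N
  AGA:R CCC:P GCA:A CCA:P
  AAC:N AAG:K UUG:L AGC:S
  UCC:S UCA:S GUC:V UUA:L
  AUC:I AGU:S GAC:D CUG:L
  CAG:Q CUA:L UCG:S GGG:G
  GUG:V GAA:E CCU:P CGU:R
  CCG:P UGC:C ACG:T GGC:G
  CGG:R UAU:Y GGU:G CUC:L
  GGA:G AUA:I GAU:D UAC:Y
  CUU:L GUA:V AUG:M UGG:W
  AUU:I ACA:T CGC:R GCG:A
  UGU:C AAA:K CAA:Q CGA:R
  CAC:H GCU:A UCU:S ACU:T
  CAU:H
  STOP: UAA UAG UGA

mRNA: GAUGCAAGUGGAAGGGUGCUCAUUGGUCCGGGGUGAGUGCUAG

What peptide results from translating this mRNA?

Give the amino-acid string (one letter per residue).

start AUG at pos 1
pos 1: AUG -> M; peptide=M
pos 4: CAA -> Q; peptide=MQ
pos 7: GUG -> V; peptide=MQV
pos 10: GAA -> E; peptide=MQVE
pos 13: GGG -> G; peptide=MQVEG
pos 16: UGC -> C; peptide=MQVEGC
pos 19: UCA -> S; peptide=MQVEGCS
pos 22: UUG -> L; peptide=MQVEGCSL
pos 25: GUC -> V; peptide=MQVEGCSLV
pos 28: CGG -> R; peptide=MQVEGCSLVR
pos 31: GGU -> G; peptide=MQVEGCSLVRG
pos 34: GAG -> E; peptide=MQVEGCSLVRGE
pos 37: UGC -> C; peptide=MQVEGCSLVRGEC
pos 40: UAG -> STOP

Answer: MQVEGCSLVRGEC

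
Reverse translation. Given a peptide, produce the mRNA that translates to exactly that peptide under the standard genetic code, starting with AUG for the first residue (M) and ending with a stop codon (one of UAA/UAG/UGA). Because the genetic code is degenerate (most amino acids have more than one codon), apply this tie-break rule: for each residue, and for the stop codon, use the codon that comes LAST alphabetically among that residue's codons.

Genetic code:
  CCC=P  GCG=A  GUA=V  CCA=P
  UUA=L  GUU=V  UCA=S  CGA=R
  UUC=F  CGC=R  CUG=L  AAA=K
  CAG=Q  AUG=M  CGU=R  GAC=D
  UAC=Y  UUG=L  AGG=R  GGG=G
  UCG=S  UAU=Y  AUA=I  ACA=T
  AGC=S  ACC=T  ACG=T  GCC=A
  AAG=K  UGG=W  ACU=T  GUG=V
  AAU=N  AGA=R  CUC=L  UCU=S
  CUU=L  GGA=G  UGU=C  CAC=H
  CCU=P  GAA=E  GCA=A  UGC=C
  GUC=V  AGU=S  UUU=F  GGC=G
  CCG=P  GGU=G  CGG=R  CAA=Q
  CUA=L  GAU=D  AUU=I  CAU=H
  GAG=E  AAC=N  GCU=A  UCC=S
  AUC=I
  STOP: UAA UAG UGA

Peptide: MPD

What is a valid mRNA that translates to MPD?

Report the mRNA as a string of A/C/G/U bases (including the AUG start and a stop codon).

Answer: mRNA: AUGCCUGAUUGA

Derivation:
residue 1: M -> AUG (start codon)
residue 2: P codons sorted = CCA,CCC,CCG,CCU -> pick last = CCU
residue 3: D codons sorted = GAC,GAU -> pick last = GAU
terminator: stop codons sorted = UAA,UAG,UGA -> pick last = UGA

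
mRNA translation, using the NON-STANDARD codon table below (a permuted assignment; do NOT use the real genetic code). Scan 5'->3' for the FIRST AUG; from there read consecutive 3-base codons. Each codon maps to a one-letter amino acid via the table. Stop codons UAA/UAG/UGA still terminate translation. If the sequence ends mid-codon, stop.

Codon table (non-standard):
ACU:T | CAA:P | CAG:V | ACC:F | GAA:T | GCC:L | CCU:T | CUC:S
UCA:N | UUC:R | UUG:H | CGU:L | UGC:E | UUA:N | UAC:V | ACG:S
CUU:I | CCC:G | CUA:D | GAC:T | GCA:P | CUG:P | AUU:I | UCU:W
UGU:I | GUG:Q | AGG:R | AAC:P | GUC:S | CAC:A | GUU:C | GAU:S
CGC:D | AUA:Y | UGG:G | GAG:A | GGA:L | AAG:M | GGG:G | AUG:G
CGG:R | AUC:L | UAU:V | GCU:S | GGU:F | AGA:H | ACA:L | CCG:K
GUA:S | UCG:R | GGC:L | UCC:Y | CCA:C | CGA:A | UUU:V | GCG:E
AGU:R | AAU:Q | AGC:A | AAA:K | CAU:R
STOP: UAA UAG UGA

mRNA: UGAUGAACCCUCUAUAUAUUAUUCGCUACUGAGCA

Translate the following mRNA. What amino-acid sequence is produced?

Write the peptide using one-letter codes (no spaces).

Answer: GPTDVIIDV

Derivation:
start AUG at pos 2
pos 2: AUG -> G; peptide=G
pos 5: AAC -> P; peptide=GP
pos 8: CCU -> T; peptide=GPT
pos 11: CUA -> D; peptide=GPTD
pos 14: UAU -> V; peptide=GPTDV
pos 17: AUU -> I; peptide=GPTDVI
pos 20: AUU -> I; peptide=GPTDVII
pos 23: CGC -> D; peptide=GPTDVIID
pos 26: UAC -> V; peptide=GPTDVIIDV
pos 29: UGA -> STOP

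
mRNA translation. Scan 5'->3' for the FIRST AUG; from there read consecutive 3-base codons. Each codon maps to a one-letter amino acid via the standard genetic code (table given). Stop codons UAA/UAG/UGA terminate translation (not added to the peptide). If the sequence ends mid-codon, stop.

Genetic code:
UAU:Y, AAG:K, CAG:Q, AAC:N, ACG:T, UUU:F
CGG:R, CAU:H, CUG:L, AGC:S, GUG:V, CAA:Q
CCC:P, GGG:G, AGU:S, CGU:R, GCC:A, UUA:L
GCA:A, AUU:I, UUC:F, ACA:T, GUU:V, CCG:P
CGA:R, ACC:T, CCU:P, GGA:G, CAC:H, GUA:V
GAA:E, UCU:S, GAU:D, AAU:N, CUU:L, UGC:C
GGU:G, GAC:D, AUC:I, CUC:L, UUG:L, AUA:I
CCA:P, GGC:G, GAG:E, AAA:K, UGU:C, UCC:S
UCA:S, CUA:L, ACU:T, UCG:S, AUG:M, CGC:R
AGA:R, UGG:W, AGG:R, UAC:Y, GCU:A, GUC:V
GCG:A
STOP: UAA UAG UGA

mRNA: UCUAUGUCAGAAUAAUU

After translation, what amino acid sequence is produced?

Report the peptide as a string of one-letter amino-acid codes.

start AUG at pos 3
pos 3: AUG -> M; peptide=M
pos 6: UCA -> S; peptide=MS
pos 9: GAA -> E; peptide=MSE
pos 12: UAA -> STOP

Answer: MSE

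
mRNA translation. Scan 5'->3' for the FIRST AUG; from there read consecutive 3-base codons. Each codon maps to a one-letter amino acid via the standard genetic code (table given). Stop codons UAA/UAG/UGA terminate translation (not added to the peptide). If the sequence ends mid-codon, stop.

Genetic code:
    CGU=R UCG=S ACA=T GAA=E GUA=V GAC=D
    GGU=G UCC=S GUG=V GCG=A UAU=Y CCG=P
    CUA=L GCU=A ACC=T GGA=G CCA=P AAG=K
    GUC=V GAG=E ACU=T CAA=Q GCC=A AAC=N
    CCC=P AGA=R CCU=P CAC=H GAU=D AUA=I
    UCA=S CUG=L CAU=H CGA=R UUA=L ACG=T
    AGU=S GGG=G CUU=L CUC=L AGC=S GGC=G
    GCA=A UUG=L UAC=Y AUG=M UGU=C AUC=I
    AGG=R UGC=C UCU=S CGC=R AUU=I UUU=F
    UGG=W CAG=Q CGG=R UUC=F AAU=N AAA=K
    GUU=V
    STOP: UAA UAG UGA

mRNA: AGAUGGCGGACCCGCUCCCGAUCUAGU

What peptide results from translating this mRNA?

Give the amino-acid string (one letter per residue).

start AUG at pos 2
pos 2: AUG -> M; peptide=M
pos 5: GCG -> A; peptide=MA
pos 8: GAC -> D; peptide=MAD
pos 11: CCG -> P; peptide=MADP
pos 14: CUC -> L; peptide=MADPL
pos 17: CCG -> P; peptide=MADPLP
pos 20: AUC -> I; peptide=MADPLPI
pos 23: UAG -> STOP

Answer: MADPLPI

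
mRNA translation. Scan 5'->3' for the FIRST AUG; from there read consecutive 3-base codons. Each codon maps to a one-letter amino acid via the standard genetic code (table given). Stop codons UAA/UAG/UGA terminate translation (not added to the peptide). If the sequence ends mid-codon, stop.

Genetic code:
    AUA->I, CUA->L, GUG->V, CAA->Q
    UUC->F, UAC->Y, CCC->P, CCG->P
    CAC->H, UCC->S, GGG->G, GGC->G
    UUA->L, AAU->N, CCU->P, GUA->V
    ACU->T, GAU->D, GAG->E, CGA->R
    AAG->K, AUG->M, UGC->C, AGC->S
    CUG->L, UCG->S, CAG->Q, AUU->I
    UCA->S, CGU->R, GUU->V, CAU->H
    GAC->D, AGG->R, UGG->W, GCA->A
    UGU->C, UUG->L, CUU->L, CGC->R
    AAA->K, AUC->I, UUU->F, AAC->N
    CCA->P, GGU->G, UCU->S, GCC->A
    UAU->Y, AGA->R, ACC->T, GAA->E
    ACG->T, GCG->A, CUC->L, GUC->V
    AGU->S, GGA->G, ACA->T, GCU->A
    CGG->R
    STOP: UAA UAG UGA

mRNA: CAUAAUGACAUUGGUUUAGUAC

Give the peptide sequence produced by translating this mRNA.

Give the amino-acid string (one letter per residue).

Answer: MTLV

Derivation:
start AUG at pos 4
pos 4: AUG -> M; peptide=M
pos 7: ACA -> T; peptide=MT
pos 10: UUG -> L; peptide=MTL
pos 13: GUU -> V; peptide=MTLV
pos 16: UAG -> STOP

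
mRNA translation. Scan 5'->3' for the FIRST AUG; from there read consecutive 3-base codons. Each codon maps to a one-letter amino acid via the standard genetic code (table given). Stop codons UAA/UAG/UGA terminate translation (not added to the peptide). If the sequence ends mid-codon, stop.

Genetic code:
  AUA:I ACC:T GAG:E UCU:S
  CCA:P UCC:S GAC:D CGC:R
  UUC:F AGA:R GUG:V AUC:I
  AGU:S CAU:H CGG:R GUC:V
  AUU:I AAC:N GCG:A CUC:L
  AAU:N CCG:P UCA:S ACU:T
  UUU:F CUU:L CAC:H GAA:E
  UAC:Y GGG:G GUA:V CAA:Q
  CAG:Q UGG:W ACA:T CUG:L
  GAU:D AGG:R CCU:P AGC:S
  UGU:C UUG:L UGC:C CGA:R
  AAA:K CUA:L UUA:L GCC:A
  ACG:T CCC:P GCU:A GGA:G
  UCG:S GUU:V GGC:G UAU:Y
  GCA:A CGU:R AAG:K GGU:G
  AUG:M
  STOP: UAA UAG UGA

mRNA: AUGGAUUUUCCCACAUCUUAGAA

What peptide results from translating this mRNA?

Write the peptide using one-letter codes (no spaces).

start AUG at pos 0
pos 0: AUG -> M; peptide=M
pos 3: GAU -> D; peptide=MD
pos 6: UUU -> F; peptide=MDF
pos 9: CCC -> P; peptide=MDFP
pos 12: ACA -> T; peptide=MDFPT
pos 15: UCU -> S; peptide=MDFPTS
pos 18: UAG -> STOP

Answer: MDFPTS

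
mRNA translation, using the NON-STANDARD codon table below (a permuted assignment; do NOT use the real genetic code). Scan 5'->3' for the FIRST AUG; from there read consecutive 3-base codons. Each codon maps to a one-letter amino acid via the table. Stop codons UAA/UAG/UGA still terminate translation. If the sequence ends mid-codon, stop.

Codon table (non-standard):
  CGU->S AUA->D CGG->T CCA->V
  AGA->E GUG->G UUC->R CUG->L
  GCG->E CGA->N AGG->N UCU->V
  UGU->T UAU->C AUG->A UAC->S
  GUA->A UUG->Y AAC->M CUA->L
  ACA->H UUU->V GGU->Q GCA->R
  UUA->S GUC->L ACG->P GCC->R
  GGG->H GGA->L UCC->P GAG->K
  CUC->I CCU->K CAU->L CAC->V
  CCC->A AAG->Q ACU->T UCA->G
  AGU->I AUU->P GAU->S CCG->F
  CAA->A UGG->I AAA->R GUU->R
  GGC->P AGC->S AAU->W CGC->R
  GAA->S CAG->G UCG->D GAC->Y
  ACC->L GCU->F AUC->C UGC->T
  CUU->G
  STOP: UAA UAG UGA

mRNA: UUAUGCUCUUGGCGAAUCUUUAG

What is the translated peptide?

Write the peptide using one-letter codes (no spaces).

start AUG at pos 2
pos 2: AUG -> A; peptide=A
pos 5: CUC -> I; peptide=AI
pos 8: UUG -> Y; peptide=AIY
pos 11: GCG -> E; peptide=AIYE
pos 14: AAU -> W; peptide=AIYEW
pos 17: CUU -> G; peptide=AIYEWG
pos 20: UAG -> STOP

Answer: AIYEWG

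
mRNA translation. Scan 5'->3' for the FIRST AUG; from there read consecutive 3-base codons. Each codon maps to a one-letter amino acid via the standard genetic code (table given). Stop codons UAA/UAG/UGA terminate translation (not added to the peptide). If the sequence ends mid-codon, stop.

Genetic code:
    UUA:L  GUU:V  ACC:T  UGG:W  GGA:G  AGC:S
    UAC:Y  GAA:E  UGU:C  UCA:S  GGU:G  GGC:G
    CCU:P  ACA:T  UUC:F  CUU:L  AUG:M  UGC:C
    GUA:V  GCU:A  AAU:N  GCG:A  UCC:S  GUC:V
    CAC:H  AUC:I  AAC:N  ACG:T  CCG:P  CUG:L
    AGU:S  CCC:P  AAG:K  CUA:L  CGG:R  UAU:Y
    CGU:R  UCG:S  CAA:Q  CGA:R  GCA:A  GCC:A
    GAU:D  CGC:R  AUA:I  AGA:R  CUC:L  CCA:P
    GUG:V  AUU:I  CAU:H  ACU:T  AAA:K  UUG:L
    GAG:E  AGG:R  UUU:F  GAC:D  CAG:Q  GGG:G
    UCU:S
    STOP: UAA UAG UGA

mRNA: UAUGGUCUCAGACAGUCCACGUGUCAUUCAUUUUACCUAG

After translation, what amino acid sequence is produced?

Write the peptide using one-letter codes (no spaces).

Answer: MVSDSPRVIHFT

Derivation:
start AUG at pos 1
pos 1: AUG -> M; peptide=M
pos 4: GUC -> V; peptide=MV
pos 7: UCA -> S; peptide=MVS
pos 10: GAC -> D; peptide=MVSD
pos 13: AGU -> S; peptide=MVSDS
pos 16: CCA -> P; peptide=MVSDSP
pos 19: CGU -> R; peptide=MVSDSPR
pos 22: GUC -> V; peptide=MVSDSPRV
pos 25: AUU -> I; peptide=MVSDSPRVI
pos 28: CAU -> H; peptide=MVSDSPRVIH
pos 31: UUU -> F; peptide=MVSDSPRVIHF
pos 34: ACC -> T; peptide=MVSDSPRVIHFT
pos 37: UAG -> STOP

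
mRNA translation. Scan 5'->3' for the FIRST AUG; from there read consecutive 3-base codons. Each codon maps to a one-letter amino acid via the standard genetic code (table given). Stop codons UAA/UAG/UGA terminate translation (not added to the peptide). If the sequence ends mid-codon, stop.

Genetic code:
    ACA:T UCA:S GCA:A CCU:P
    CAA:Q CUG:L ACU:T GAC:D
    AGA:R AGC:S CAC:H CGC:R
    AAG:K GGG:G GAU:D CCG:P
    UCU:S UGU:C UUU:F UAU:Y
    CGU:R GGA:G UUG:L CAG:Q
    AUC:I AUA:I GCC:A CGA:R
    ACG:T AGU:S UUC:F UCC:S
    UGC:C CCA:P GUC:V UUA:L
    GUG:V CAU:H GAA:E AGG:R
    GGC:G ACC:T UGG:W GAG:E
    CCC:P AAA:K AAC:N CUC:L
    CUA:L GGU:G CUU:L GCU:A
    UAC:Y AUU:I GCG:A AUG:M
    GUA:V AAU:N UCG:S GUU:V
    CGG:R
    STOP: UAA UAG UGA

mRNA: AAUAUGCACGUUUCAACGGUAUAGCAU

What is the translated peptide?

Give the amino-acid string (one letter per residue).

Answer: MHVSTV

Derivation:
start AUG at pos 3
pos 3: AUG -> M; peptide=M
pos 6: CAC -> H; peptide=MH
pos 9: GUU -> V; peptide=MHV
pos 12: UCA -> S; peptide=MHVS
pos 15: ACG -> T; peptide=MHVST
pos 18: GUA -> V; peptide=MHVSTV
pos 21: UAG -> STOP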